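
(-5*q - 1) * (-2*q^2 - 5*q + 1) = 10*q^3 + 27*q^2 - 1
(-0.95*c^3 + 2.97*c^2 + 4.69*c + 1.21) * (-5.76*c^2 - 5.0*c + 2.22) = 5.472*c^5 - 12.3572*c^4 - 43.9734*c^3 - 23.8262*c^2 + 4.3618*c + 2.6862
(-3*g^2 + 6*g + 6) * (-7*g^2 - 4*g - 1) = 21*g^4 - 30*g^3 - 63*g^2 - 30*g - 6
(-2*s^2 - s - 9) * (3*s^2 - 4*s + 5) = -6*s^4 + 5*s^3 - 33*s^2 + 31*s - 45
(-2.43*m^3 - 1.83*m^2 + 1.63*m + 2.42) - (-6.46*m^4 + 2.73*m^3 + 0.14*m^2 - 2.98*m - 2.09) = 6.46*m^4 - 5.16*m^3 - 1.97*m^2 + 4.61*m + 4.51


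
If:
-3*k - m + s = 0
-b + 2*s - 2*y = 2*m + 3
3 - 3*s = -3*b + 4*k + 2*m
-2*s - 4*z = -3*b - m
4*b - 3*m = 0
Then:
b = 156*z/131 + 54/131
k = 15/131 - 44*z/131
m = 208*z/131 + 72/131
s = 76*z/131 + 117/131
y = -210*z/131 - 357/262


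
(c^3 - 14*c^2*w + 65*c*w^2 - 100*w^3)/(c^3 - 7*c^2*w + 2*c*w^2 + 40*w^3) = (c - 5*w)/(c + 2*w)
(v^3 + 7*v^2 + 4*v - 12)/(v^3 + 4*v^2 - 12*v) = (v^2 + v - 2)/(v*(v - 2))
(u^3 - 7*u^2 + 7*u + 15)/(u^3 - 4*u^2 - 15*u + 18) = (u^3 - 7*u^2 + 7*u + 15)/(u^3 - 4*u^2 - 15*u + 18)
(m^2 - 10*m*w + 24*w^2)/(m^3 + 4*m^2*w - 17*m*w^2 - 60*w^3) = (m - 6*w)/(m^2 + 8*m*w + 15*w^2)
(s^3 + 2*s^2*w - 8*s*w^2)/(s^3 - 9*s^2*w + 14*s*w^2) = (s + 4*w)/(s - 7*w)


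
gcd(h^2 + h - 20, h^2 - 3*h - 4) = h - 4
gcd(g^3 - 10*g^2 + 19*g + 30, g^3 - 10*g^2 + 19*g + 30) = g^3 - 10*g^2 + 19*g + 30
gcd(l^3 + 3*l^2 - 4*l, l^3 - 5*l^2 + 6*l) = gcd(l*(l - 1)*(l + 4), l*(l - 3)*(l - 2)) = l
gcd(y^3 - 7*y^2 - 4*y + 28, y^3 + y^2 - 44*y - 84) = y^2 - 5*y - 14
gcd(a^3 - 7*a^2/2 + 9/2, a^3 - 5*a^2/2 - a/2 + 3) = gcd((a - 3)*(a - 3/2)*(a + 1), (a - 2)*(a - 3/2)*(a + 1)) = a^2 - a/2 - 3/2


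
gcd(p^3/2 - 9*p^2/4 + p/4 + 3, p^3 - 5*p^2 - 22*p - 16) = p + 1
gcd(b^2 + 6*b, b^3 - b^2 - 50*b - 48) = b + 6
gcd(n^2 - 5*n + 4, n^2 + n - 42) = 1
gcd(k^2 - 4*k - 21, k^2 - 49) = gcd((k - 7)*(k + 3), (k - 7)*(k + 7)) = k - 7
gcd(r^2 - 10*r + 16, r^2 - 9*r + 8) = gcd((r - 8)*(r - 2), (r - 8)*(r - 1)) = r - 8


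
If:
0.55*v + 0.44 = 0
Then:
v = -0.80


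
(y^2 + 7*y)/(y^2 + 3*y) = (y + 7)/(y + 3)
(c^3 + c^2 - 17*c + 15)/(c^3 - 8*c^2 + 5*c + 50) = (c^3 + c^2 - 17*c + 15)/(c^3 - 8*c^2 + 5*c + 50)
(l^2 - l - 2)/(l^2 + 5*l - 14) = (l + 1)/(l + 7)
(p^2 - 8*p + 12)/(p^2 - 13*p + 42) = (p - 2)/(p - 7)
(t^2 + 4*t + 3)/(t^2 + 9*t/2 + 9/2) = 2*(t + 1)/(2*t + 3)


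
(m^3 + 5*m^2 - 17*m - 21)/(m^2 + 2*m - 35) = (m^2 - 2*m - 3)/(m - 5)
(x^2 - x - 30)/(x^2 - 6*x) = (x + 5)/x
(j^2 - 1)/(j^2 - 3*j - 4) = (j - 1)/(j - 4)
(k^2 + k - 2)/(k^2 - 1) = (k + 2)/(k + 1)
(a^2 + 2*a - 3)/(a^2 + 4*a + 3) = (a - 1)/(a + 1)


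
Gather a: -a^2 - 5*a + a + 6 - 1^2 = -a^2 - 4*a + 5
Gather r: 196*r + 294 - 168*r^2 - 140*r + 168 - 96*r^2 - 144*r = -264*r^2 - 88*r + 462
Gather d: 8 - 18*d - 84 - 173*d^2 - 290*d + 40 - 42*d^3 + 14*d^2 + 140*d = -42*d^3 - 159*d^2 - 168*d - 36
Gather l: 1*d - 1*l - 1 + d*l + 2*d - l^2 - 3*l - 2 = 3*d - l^2 + l*(d - 4) - 3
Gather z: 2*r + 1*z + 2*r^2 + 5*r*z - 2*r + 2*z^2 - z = 2*r^2 + 5*r*z + 2*z^2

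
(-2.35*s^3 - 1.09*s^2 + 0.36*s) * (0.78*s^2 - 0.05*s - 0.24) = -1.833*s^5 - 0.7327*s^4 + 0.8993*s^3 + 0.2436*s^2 - 0.0864*s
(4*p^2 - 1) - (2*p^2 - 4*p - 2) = 2*p^2 + 4*p + 1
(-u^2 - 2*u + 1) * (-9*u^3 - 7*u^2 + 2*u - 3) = 9*u^5 + 25*u^4 + 3*u^3 - 8*u^2 + 8*u - 3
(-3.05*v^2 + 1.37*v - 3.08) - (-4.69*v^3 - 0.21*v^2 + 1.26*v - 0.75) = 4.69*v^3 - 2.84*v^2 + 0.11*v - 2.33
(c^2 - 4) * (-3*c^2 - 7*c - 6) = -3*c^4 - 7*c^3 + 6*c^2 + 28*c + 24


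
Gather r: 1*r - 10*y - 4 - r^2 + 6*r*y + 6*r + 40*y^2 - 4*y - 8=-r^2 + r*(6*y + 7) + 40*y^2 - 14*y - 12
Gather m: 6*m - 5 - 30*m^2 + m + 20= -30*m^2 + 7*m + 15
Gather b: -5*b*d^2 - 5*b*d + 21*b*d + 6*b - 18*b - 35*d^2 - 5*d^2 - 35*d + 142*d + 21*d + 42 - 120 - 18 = b*(-5*d^2 + 16*d - 12) - 40*d^2 + 128*d - 96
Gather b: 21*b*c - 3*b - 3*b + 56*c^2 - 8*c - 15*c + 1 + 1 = b*(21*c - 6) + 56*c^2 - 23*c + 2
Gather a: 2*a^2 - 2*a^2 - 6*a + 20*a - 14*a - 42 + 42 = 0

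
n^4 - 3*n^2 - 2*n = n*(n - 2)*(n + 1)^2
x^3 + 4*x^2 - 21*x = x*(x - 3)*(x + 7)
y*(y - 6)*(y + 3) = y^3 - 3*y^2 - 18*y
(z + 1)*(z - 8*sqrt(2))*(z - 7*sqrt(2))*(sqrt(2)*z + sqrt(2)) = sqrt(2)*z^4 - 30*z^3 + 2*sqrt(2)*z^3 - 60*z^2 + 113*sqrt(2)*z^2 - 30*z + 224*sqrt(2)*z + 112*sqrt(2)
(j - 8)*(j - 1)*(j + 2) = j^3 - 7*j^2 - 10*j + 16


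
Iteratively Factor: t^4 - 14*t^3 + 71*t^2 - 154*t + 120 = (t - 5)*(t^3 - 9*t^2 + 26*t - 24) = (t - 5)*(t - 3)*(t^2 - 6*t + 8) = (t - 5)*(t - 4)*(t - 3)*(t - 2)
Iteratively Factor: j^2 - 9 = (j + 3)*(j - 3)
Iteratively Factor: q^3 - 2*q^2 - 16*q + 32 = (q + 4)*(q^2 - 6*q + 8) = (q - 2)*(q + 4)*(q - 4)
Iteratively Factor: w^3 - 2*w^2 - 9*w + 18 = (w - 2)*(w^2 - 9) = (w - 2)*(w + 3)*(w - 3)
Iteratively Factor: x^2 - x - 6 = (x - 3)*(x + 2)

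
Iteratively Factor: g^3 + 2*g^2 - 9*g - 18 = (g + 3)*(g^2 - g - 6) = (g - 3)*(g + 3)*(g + 2)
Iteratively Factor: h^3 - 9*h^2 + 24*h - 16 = (h - 4)*(h^2 - 5*h + 4) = (h - 4)*(h - 1)*(h - 4)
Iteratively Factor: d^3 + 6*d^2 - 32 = (d + 4)*(d^2 + 2*d - 8) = (d - 2)*(d + 4)*(d + 4)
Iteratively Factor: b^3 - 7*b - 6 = (b + 2)*(b^2 - 2*b - 3) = (b - 3)*(b + 2)*(b + 1)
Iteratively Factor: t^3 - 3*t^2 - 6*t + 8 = (t - 1)*(t^2 - 2*t - 8) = (t - 4)*(t - 1)*(t + 2)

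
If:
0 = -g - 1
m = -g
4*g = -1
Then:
No Solution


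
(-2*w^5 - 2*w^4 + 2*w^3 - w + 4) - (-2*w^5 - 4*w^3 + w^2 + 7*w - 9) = -2*w^4 + 6*w^3 - w^2 - 8*w + 13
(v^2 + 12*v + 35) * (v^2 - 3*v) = v^4 + 9*v^3 - v^2 - 105*v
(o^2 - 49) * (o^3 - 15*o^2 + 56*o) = o^5 - 15*o^4 + 7*o^3 + 735*o^2 - 2744*o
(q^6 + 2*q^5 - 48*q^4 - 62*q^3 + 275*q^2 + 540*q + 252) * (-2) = -2*q^6 - 4*q^5 + 96*q^4 + 124*q^3 - 550*q^2 - 1080*q - 504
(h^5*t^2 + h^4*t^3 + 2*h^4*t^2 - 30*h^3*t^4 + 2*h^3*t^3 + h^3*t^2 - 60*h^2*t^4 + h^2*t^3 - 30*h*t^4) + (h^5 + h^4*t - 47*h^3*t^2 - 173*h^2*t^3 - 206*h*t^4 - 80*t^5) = h^5*t^2 + h^5 + h^4*t^3 + 2*h^4*t^2 + h^4*t - 30*h^3*t^4 + 2*h^3*t^3 - 46*h^3*t^2 - 60*h^2*t^4 - 172*h^2*t^3 - 236*h*t^4 - 80*t^5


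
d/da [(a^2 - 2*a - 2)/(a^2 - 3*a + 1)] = (-a^2 + 6*a - 8)/(a^4 - 6*a^3 + 11*a^2 - 6*a + 1)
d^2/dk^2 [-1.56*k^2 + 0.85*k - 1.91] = -3.12000000000000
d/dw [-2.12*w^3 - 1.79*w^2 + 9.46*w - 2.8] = -6.36*w^2 - 3.58*w + 9.46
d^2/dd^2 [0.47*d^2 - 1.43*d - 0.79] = 0.940000000000000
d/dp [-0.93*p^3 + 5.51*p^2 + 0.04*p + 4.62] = -2.79*p^2 + 11.02*p + 0.04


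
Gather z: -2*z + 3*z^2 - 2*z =3*z^2 - 4*z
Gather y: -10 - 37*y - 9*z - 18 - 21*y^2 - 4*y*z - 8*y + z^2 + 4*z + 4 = -21*y^2 + y*(-4*z - 45) + z^2 - 5*z - 24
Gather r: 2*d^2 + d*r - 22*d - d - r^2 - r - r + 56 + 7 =2*d^2 - 23*d - r^2 + r*(d - 2) + 63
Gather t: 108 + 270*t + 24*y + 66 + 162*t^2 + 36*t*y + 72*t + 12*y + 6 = 162*t^2 + t*(36*y + 342) + 36*y + 180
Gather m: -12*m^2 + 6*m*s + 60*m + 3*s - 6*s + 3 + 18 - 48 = -12*m^2 + m*(6*s + 60) - 3*s - 27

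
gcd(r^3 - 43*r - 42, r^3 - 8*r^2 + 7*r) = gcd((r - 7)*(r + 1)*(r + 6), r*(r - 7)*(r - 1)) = r - 7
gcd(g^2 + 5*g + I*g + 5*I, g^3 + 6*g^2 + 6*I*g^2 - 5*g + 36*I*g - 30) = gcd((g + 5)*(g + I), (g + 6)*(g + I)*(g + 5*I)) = g + I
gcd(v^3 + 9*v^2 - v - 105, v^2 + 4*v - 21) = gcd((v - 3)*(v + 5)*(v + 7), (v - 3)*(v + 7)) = v^2 + 4*v - 21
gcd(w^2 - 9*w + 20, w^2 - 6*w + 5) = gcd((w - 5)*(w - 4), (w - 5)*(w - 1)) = w - 5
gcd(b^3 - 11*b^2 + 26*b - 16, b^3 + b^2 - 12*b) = 1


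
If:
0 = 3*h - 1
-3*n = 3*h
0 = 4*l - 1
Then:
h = 1/3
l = 1/4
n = -1/3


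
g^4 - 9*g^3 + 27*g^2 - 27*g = g*(g - 3)^3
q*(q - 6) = q^2 - 6*q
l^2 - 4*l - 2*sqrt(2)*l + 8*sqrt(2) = (l - 4)*(l - 2*sqrt(2))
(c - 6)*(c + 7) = c^2 + c - 42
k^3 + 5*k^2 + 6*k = k*(k + 2)*(k + 3)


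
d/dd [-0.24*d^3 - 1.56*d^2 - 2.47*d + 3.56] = -0.72*d^2 - 3.12*d - 2.47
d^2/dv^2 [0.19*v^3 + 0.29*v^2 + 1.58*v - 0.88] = 1.14*v + 0.58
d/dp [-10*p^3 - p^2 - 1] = 2*p*(-15*p - 1)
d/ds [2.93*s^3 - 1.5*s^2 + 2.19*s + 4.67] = 8.79*s^2 - 3.0*s + 2.19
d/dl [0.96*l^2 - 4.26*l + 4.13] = 1.92*l - 4.26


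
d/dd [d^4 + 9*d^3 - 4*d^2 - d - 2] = 4*d^3 + 27*d^2 - 8*d - 1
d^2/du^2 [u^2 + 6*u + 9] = 2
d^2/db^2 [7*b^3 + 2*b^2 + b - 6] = 42*b + 4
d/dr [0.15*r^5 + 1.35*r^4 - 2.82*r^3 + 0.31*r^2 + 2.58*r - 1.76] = 0.75*r^4 + 5.4*r^3 - 8.46*r^2 + 0.62*r + 2.58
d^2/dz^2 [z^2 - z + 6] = 2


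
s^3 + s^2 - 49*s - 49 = (s - 7)*(s + 1)*(s + 7)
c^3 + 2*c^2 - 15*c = c*(c - 3)*(c + 5)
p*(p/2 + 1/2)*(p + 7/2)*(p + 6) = p^4/2 + 21*p^3/4 + 61*p^2/4 + 21*p/2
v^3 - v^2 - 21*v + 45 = (v - 3)^2*(v + 5)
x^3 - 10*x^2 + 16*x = x*(x - 8)*(x - 2)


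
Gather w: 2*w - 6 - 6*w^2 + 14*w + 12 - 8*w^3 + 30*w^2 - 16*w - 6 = -8*w^3 + 24*w^2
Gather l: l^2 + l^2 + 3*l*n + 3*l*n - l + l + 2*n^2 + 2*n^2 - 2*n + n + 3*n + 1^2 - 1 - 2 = 2*l^2 + 6*l*n + 4*n^2 + 2*n - 2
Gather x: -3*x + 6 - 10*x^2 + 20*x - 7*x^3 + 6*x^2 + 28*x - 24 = -7*x^3 - 4*x^2 + 45*x - 18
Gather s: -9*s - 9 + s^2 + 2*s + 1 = s^2 - 7*s - 8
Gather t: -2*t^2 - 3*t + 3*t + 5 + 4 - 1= 8 - 2*t^2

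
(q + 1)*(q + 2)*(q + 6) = q^3 + 9*q^2 + 20*q + 12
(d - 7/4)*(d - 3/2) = d^2 - 13*d/4 + 21/8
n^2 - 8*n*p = n*(n - 8*p)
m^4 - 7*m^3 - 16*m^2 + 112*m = m*(m - 7)*(m - 4)*(m + 4)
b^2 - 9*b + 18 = (b - 6)*(b - 3)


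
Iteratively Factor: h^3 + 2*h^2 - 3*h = (h - 1)*(h^2 + 3*h) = (h - 1)*(h + 3)*(h)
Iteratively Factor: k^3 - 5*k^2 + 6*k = (k)*(k^2 - 5*k + 6) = k*(k - 3)*(k - 2)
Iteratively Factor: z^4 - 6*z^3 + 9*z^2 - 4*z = (z - 4)*(z^3 - 2*z^2 + z) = (z - 4)*(z - 1)*(z^2 - z) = z*(z - 4)*(z - 1)*(z - 1)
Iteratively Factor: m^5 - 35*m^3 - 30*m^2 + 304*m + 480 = (m + 4)*(m^4 - 4*m^3 - 19*m^2 + 46*m + 120) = (m - 4)*(m + 4)*(m^3 - 19*m - 30) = (m - 4)*(m + 3)*(m + 4)*(m^2 - 3*m - 10) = (m - 5)*(m - 4)*(m + 3)*(m + 4)*(m + 2)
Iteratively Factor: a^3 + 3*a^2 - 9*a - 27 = (a + 3)*(a^2 - 9) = (a - 3)*(a + 3)*(a + 3)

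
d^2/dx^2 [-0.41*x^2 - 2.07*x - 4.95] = -0.820000000000000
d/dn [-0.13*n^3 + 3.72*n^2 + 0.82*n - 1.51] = -0.39*n^2 + 7.44*n + 0.82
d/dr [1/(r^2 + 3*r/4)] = 4*(-8*r - 3)/(r^2*(4*r + 3)^2)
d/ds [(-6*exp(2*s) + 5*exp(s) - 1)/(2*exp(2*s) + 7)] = (-10*exp(2*s) - 80*exp(s) + 35)*exp(s)/(4*exp(4*s) + 28*exp(2*s) + 49)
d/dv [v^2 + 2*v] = 2*v + 2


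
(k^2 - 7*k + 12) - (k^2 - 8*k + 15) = k - 3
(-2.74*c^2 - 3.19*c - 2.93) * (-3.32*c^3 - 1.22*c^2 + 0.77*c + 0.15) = 9.0968*c^5 + 13.9336*c^4 + 11.5096*c^3 + 0.7073*c^2 - 2.7346*c - 0.4395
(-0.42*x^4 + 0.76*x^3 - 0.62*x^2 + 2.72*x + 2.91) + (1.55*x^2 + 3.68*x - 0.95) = -0.42*x^4 + 0.76*x^3 + 0.93*x^2 + 6.4*x + 1.96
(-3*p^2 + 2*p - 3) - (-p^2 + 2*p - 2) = -2*p^2 - 1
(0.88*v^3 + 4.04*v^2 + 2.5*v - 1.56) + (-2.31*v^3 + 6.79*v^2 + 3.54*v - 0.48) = -1.43*v^3 + 10.83*v^2 + 6.04*v - 2.04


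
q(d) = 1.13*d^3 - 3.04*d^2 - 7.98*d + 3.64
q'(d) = 3.39*d^2 - 6.08*d - 7.98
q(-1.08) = 7.29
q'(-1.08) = 2.54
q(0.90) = -5.18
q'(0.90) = -10.71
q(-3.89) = -77.84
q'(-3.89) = 66.97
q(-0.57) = 6.99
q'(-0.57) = -3.41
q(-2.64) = -17.27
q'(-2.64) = 31.70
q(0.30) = 1.00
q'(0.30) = -9.50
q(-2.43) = -11.13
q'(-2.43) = 26.81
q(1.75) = -13.58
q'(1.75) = -8.24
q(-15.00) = -4374.41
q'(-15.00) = 845.97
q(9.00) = 509.35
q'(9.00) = 211.89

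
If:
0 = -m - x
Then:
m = -x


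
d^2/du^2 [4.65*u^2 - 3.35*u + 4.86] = 9.30000000000000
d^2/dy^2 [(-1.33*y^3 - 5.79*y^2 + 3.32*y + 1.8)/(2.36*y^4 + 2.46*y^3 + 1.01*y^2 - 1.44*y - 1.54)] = (-14.8151359999999*y^9 - 193.487904*y^8 + 39.2274479999999*y^7 + 409.75446*y^6 + 101.132352*y^5 - 363.429504*y^4 - 14.8756359999999*y^3 + 130.461012*y^2 + 37.2654*y - 29.123592)/(13.144256*y^12 + 41.103648*y^11 + 59.721216*y^10 + 26.0082*y^9 - 50.33328*y^8 - 92.852622*y^7 - 55.738411*y^6 + 19.339848*y^5 + 51.09285*y^4 + 27.95508*y^3 - 2.394084*y^2 - 10.245312*y - 3.652264)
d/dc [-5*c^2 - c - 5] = -10*c - 1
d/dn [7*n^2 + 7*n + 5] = 14*n + 7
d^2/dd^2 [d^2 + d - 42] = 2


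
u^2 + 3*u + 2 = (u + 1)*(u + 2)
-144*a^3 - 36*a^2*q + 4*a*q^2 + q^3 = (-6*a + q)*(4*a + q)*(6*a + q)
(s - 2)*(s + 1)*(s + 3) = s^3 + 2*s^2 - 5*s - 6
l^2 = l^2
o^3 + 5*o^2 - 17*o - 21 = (o - 3)*(o + 1)*(o + 7)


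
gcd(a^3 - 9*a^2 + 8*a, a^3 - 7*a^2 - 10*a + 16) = a^2 - 9*a + 8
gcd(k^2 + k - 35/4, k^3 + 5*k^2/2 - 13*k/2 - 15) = k - 5/2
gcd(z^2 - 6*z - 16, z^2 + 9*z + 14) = z + 2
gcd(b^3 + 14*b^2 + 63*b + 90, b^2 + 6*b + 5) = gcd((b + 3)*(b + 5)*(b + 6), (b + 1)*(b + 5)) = b + 5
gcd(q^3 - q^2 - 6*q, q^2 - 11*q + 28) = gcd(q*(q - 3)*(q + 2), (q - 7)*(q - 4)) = 1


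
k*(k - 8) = k^2 - 8*k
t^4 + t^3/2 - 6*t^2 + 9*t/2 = t*(t - 3/2)*(t - 1)*(t + 3)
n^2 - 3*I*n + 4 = (n - 4*I)*(n + I)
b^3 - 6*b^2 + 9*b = b*(b - 3)^2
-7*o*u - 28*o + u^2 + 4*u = (-7*o + u)*(u + 4)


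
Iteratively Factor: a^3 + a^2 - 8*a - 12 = (a - 3)*(a^2 + 4*a + 4) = (a - 3)*(a + 2)*(a + 2)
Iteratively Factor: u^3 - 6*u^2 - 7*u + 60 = (u - 4)*(u^2 - 2*u - 15) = (u - 4)*(u + 3)*(u - 5)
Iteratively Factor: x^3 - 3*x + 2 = (x + 2)*(x^2 - 2*x + 1) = (x - 1)*(x + 2)*(x - 1)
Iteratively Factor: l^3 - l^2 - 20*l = (l - 5)*(l^2 + 4*l) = (l - 5)*(l + 4)*(l)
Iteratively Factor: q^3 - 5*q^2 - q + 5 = (q - 1)*(q^2 - 4*q - 5) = (q - 5)*(q - 1)*(q + 1)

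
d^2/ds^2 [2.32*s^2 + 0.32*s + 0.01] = 4.64000000000000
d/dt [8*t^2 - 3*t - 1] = 16*t - 3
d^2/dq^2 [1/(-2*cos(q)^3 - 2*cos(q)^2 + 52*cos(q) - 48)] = ((101*cos(q) - 8*cos(2*q) - 9*cos(3*q))*(cos(q)^3 + cos(q)^2 - 26*cos(q) + 24)/8 - (3*cos(q)^2 + 2*cos(q) - 26)^2*sin(q)^2)/(cos(q)^3 + cos(q)^2 - 26*cos(q) + 24)^3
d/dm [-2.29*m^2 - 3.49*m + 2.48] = -4.58*m - 3.49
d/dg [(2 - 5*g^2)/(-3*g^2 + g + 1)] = (-5*g^2 + 2*g - 2)/(9*g^4 - 6*g^3 - 5*g^2 + 2*g + 1)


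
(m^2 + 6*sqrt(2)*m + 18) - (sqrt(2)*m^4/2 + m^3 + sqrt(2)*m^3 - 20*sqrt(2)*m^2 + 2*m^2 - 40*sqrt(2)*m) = -sqrt(2)*m^4/2 - sqrt(2)*m^3 - m^3 - m^2 + 20*sqrt(2)*m^2 + 46*sqrt(2)*m + 18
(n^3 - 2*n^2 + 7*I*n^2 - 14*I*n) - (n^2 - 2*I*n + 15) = n^3 - 3*n^2 + 7*I*n^2 - 12*I*n - 15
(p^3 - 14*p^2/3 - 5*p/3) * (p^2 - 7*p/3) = p^5 - 7*p^4 + 83*p^3/9 + 35*p^2/9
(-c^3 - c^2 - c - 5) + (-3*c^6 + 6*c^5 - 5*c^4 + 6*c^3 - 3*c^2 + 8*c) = -3*c^6 + 6*c^5 - 5*c^4 + 5*c^3 - 4*c^2 + 7*c - 5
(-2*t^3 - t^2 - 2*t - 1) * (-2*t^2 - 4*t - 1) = 4*t^5 + 10*t^4 + 10*t^3 + 11*t^2 + 6*t + 1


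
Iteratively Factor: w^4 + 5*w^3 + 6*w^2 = (w + 3)*(w^3 + 2*w^2) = w*(w + 3)*(w^2 + 2*w) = w*(w + 2)*(w + 3)*(w)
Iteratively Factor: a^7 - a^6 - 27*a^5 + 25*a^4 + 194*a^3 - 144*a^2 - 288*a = (a + 4)*(a^6 - 5*a^5 - 7*a^4 + 53*a^3 - 18*a^2 - 72*a) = (a + 1)*(a + 4)*(a^5 - 6*a^4 - a^3 + 54*a^2 - 72*a) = (a - 4)*(a + 1)*(a + 4)*(a^4 - 2*a^3 - 9*a^2 + 18*a) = a*(a - 4)*(a + 1)*(a + 4)*(a^3 - 2*a^2 - 9*a + 18) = a*(a - 4)*(a - 3)*(a + 1)*(a + 4)*(a^2 + a - 6) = a*(a - 4)*(a - 3)*(a - 2)*(a + 1)*(a + 4)*(a + 3)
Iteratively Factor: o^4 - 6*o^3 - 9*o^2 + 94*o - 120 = (o - 2)*(o^3 - 4*o^2 - 17*o + 60) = (o - 5)*(o - 2)*(o^2 + o - 12) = (o - 5)*(o - 2)*(o + 4)*(o - 3)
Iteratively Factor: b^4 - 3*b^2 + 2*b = (b - 1)*(b^3 + b^2 - 2*b) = (b - 1)*(b + 2)*(b^2 - b) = (b - 1)^2*(b + 2)*(b)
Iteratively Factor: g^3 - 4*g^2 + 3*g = (g - 3)*(g^2 - g) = g*(g - 3)*(g - 1)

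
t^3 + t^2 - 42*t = t*(t - 6)*(t + 7)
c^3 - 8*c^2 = c^2*(c - 8)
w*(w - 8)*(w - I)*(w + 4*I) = w^4 - 8*w^3 + 3*I*w^3 + 4*w^2 - 24*I*w^2 - 32*w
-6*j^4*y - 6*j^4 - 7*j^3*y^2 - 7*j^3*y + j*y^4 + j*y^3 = (-3*j + y)*(j + y)*(2*j + y)*(j*y + j)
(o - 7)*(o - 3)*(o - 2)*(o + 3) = o^4 - 9*o^3 + 5*o^2 + 81*o - 126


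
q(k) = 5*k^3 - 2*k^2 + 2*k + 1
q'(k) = 15*k^2 - 4*k + 2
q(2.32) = 57.31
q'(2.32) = 73.46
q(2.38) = 61.84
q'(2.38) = 77.45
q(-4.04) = -369.42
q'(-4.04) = 262.98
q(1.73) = 24.36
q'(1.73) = 39.97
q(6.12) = 1084.44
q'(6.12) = 539.34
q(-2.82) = -132.67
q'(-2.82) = 132.57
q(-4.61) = -540.59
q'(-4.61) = 339.22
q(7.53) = 2037.45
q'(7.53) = 822.39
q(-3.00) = -158.00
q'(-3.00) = 149.00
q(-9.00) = -3824.00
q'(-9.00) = 1253.00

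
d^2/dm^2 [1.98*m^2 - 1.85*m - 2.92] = 3.96000000000000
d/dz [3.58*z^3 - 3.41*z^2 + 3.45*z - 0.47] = 10.74*z^2 - 6.82*z + 3.45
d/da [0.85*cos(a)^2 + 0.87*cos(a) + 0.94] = -(1.7*cos(a) + 0.87)*sin(a)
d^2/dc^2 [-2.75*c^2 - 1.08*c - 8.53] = -5.50000000000000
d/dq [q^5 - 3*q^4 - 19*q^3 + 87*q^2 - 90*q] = 5*q^4 - 12*q^3 - 57*q^2 + 174*q - 90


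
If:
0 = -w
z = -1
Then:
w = 0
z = -1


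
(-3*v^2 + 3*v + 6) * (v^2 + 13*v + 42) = -3*v^4 - 36*v^3 - 81*v^2 + 204*v + 252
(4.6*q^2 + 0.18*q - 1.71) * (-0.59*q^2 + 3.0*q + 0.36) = -2.714*q^4 + 13.6938*q^3 + 3.2049*q^2 - 5.0652*q - 0.6156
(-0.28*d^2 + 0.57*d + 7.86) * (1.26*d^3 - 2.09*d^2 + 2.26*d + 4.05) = -0.3528*d^5 + 1.3034*d^4 + 8.0795*d^3 - 16.2732*d^2 + 20.0721*d + 31.833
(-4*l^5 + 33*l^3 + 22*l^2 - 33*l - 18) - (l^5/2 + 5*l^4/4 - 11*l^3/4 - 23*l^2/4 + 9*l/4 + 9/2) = -9*l^5/2 - 5*l^4/4 + 143*l^3/4 + 111*l^2/4 - 141*l/4 - 45/2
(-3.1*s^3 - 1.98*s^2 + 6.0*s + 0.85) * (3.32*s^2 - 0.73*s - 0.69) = -10.292*s^5 - 4.3106*s^4 + 23.5044*s^3 - 0.191800000000001*s^2 - 4.7605*s - 0.5865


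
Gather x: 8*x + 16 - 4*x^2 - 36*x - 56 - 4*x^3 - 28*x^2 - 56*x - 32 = -4*x^3 - 32*x^2 - 84*x - 72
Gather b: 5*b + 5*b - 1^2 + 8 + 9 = 10*b + 16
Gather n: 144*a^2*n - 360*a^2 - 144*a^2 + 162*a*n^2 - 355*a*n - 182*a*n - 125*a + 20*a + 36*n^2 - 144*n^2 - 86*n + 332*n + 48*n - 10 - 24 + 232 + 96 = -504*a^2 - 105*a + n^2*(162*a - 108) + n*(144*a^2 - 537*a + 294) + 294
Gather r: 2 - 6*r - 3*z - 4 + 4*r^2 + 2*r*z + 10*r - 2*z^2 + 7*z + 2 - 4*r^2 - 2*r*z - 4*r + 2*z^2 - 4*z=0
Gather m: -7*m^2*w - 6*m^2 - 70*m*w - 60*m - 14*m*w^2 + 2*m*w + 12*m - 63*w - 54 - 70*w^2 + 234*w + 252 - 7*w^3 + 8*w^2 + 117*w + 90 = m^2*(-7*w - 6) + m*(-14*w^2 - 68*w - 48) - 7*w^3 - 62*w^2 + 288*w + 288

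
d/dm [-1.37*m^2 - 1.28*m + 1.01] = -2.74*m - 1.28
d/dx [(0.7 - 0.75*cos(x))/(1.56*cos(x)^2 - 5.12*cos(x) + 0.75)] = (-1.17*cos(x)^2 + 2.184*cos(x) - 3.0215)*sin(x)/(2.4336*cos(x)^4 - 15.9744*cos(x)^3 + 28.5544*cos(x)^2 - 7.68*cos(x) + 0.5625)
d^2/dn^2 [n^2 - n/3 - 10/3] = 2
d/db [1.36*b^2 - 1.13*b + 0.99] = 2.72*b - 1.13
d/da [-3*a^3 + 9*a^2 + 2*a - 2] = -9*a^2 + 18*a + 2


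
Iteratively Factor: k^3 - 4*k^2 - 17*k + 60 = (k + 4)*(k^2 - 8*k + 15) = (k - 3)*(k + 4)*(k - 5)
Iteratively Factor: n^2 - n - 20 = (n + 4)*(n - 5)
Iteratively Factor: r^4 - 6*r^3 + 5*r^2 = (r - 5)*(r^3 - r^2) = r*(r - 5)*(r^2 - r) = r*(r - 5)*(r - 1)*(r)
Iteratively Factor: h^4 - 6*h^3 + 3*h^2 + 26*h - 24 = (h - 3)*(h^3 - 3*h^2 - 6*h + 8) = (h - 4)*(h - 3)*(h^2 + h - 2) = (h - 4)*(h - 3)*(h - 1)*(h + 2)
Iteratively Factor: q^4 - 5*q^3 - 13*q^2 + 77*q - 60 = (q - 5)*(q^3 - 13*q + 12) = (q - 5)*(q + 4)*(q^2 - 4*q + 3) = (q - 5)*(q - 3)*(q + 4)*(q - 1)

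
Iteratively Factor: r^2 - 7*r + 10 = (r - 2)*(r - 5)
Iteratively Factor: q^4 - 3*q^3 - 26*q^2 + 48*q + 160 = (q + 4)*(q^3 - 7*q^2 + 2*q + 40) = (q - 5)*(q + 4)*(q^2 - 2*q - 8) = (q - 5)*(q - 4)*(q + 4)*(q + 2)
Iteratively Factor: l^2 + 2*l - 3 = (l - 1)*(l + 3)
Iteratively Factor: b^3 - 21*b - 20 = (b - 5)*(b^2 + 5*b + 4) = (b - 5)*(b + 4)*(b + 1)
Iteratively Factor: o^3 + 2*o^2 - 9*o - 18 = (o + 3)*(o^2 - o - 6) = (o - 3)*(o + 3)*(o + 2)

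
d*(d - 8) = d^2 - 8*d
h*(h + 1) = h^2 + h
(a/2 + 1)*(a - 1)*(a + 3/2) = a^3/2 + 5*a^2/4 - a/4 - 3/2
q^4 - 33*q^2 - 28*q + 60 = (q - 6)*(q - 1)*(q + 2)*(q + 5)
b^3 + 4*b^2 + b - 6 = (b - 1)*(b + 2)*(b + 3)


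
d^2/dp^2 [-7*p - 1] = 0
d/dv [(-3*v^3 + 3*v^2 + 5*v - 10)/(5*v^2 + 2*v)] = (-15*v^4 - 12*v^3 - 19*v^2 + 100*v + 20)/(v^2*(25*v^2 + 20*v + 4))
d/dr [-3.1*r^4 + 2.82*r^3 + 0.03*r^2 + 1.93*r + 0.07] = -12.4*r^3 + 8.46*r^2 + 0.06*r + 1.93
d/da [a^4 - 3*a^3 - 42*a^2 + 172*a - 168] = 4*a^3 - 9*a^2 - 84*a + 172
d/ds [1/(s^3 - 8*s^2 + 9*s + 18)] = (-3*s^2 + 16*s - 9)/(s^3 - 8*s^2 + 9*s + 18)^2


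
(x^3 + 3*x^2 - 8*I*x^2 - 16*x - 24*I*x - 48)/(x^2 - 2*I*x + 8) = (x^2 + x*(3 - 4*I) - 12*I)/(x + 2*I)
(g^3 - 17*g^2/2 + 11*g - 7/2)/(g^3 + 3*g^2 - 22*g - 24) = (2*g^3 - 17*g^2 + 22*g - 7)/(2*(g^3 + 3*g^2 - 22*g - 24))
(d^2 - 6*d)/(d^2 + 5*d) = (d - 6)/(d + 5)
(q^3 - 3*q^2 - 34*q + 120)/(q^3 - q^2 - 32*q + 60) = (q - 4)/(q - 2)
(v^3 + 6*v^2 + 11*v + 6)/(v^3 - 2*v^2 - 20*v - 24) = (v^2 + 4*v + 3)/(v^2 - 4*v - 12)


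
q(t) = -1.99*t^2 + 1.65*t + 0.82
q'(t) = 1.65 - 3.98*t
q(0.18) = 1.05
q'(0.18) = 0.93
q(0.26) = 1.11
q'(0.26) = 0.62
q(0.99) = 0.50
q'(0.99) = -2.29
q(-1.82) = -8.77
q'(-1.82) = 8.89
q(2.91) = -11.23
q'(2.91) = -9.93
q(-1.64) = -7.24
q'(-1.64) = 8.18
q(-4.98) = -56.75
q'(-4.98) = 21.47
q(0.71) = 0.99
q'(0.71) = -1.18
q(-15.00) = -471.68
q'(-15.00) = 61.35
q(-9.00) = -175.22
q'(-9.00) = 37.47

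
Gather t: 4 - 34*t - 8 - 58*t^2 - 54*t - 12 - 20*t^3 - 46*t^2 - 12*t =-20*t^3 - 104*t^2 - 100*t - 16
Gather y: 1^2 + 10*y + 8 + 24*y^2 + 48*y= 24*y^2 + 58*y + 9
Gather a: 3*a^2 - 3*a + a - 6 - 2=3*a^2 - 2*a - 8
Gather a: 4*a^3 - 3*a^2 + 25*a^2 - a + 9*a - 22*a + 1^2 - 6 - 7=4*a^3 + 22*a^2 - 14*a - 12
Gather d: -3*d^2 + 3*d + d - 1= -3*d^2 + 4*d - 1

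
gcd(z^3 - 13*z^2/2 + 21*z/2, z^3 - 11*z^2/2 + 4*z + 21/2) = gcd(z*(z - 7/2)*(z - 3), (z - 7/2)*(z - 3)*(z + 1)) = z^2 - 13*z/2 + 21/2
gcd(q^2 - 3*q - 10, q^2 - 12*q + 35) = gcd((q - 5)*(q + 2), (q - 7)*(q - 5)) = q - 5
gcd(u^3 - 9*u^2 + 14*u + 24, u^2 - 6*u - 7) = u + 1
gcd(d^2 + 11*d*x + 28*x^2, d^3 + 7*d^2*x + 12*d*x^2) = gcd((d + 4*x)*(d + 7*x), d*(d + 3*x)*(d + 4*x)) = d + 4*x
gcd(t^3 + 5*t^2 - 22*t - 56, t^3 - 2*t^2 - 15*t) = 1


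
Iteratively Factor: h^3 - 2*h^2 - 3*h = (h - 3)*(h^2 + h) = h*(h - 3)*(h + 1)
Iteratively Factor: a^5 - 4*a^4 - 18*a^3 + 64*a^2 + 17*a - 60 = (a - 1)*(a^4 - 3*a^3 - 21*a^2 + 43*a + 60) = (a - 1)*(a + 4)*(a^3 - 7*a^2 + 7*a + 15) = (a - 1)*(a + 1)*(a + 4)*(a^2 - 8*a + 15) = (a - 3)*(a - 1)*(a + 1)*(a + 4)*(a - 5)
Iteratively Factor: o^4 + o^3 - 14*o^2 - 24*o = (o - 4)*(o^3 + 5*o^2 + 6*o) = o*(o - 4)*(o^2 + 5*o + 6) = o*(o - 4)*(o + 2)*(o + 3)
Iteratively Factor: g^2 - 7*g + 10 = (g - 5)*(g - 2)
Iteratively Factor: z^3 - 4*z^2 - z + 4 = (z + 1)*(z^2 - 5*z + 4) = (z - 4)*(z + 1)*(z - 1)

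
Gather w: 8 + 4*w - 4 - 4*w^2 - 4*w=4 - 4*w^2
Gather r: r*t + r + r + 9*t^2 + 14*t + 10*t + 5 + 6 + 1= r*(t + 2) + 9*t^2 + 24*t + 12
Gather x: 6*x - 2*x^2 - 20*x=-2*x^2 - 14*x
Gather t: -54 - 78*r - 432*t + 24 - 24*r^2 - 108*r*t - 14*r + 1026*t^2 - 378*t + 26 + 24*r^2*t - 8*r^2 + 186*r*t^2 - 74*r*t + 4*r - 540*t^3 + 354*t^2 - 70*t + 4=-32*r^2 - 88*r - 540*t^3 + t^2*(186*r + 1380) + t*(24*r^2 - 182*r - 880)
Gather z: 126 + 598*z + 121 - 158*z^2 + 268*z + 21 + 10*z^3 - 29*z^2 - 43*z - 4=10*z^3 - 187*z^2 + 823*z + 264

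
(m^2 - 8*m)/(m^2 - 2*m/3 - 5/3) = 3*m*(8 - m)/(-3*m^2 + 2*m + 5)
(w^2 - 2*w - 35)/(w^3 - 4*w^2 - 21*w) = (w + 5)/(w*(w + 3))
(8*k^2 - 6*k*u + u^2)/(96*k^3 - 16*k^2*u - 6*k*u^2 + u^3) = (-2*k + u)/(-24*k^2 - 2*k*u + u^2)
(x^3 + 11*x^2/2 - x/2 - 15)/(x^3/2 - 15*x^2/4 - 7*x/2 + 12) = 2*(x + 5)/(x - 8)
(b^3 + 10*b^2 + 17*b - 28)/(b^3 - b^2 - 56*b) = (b^2 + 3*b - 4)/(b*(b - 8))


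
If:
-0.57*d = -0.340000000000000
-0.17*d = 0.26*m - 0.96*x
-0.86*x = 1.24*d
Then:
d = 0.60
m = -3.57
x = -0.86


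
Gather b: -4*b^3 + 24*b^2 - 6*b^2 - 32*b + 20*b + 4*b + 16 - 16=-4*b^3 + 18*b^2 - 8*b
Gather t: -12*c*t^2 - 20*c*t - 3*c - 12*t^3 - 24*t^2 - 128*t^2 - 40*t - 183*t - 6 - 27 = -3*c - 12*t^3 + t^2*(-12*c - 152) + t*(-20*c - 223) - 33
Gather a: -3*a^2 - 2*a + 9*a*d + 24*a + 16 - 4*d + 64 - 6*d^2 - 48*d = -3*a^2 + a*(9*d + 22) - 6*d^2 - 52*d + 80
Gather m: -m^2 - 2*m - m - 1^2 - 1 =-m^2 - 3*m - 2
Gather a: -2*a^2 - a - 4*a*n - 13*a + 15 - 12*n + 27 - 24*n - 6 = -2*a^2 + a*(-4*n - 14) - 36*n + 36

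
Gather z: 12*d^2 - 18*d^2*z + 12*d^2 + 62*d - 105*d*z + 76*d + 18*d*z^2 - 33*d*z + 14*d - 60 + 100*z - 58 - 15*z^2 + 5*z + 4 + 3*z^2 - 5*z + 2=24*d^2 + 152*d + z^2*(18*d - 12) + z*(-18*d^2 - 138*d + 100) - 112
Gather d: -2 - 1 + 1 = -2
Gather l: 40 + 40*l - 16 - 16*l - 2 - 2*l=22*l + 22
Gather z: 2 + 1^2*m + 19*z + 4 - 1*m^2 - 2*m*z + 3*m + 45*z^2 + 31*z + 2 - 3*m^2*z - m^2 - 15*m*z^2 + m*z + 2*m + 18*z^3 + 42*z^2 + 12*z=-2*m^2 + 6*m + 18*z^3 + z^2*(87 - 15*m) + z*(-3*m^2 - m + 62) + 8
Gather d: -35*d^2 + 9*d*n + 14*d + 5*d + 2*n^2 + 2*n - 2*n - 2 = -35*d^2 + d*(9*n + 19) + 2*n^2 - 2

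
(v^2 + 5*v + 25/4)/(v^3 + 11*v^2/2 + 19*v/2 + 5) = (v + 5/2)/(v^2 + 3*v + 2)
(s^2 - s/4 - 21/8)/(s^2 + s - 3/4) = (4*s - 7)/(2*(2*s - 1))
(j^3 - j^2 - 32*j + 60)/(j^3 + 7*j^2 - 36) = (j - 5)/(j + 3)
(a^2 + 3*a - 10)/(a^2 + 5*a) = (a - 2)/a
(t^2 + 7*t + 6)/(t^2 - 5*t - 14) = (t^2 + 7*t + 6)/(t^2 - 5*t - 14)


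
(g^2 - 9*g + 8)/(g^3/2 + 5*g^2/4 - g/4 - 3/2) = 4*(g - 8)/(2*g^2 + 7*g + 6)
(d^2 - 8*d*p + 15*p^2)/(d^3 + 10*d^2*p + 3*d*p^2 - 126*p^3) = (d - 5*p)/(d^2 + 13*d*p + 42*p^2)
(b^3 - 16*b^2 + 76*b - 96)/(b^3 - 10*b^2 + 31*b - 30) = (b^2 - 14*b + 48)/(b^2 - 8*b + 15)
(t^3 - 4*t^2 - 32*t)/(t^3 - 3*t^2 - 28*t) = (t - 8)/(t - 7)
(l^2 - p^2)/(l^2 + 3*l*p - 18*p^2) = (l^2 - p^2)/(l^2 + 3*l*p - 18*p^2)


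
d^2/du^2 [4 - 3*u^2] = -6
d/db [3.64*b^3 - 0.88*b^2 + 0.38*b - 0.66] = 10.92*b^2 - 1.76*b + 0.38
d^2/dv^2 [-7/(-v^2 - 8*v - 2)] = 14*(-v^2 - 8*v + 4*(v + 4)^2 - 2)/(v^2 + 8*v + 2)^3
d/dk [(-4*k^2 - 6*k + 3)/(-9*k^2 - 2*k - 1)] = 2*(-23*k^2 + 31*k + 6)/(81*k^4 + 36*k^3 + 22*k^2 + 4*k + 1)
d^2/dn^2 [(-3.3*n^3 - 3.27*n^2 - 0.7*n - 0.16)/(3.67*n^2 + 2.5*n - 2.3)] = (-1.13686837721616e-13*n^4 - 55.81256*n^3 - 64.6925640000001*n^2 - 149.0022*n - 47.34772)/(49.430863*n^6 + 101.01675*n^5 - 24.12291*n^4 - 110.99*n^3 + 15.1179*n^2 + 39.675*n - 12.167)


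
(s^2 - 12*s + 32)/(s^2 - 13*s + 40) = (s - 4)/(s - 5)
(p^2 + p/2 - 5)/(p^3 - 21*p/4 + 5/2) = 2/(2*p - 1)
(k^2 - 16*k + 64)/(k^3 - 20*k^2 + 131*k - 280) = (k - 8)/(k^2 - 12*k + 35)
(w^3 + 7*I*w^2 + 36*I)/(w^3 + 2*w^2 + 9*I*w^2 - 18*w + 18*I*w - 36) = (w - 2*I)/(w + 2)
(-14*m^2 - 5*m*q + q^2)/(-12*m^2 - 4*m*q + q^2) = (-7*m + q)/(-6*m + q)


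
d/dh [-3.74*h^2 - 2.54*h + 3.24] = -7.48*h - 2.54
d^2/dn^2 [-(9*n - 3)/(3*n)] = 2/n^3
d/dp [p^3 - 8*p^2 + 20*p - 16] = 3*p^2 - 16*p + 20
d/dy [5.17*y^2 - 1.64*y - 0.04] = 10.34*y - 1.64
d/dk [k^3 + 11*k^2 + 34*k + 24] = 3*k^2 + 22*k + 34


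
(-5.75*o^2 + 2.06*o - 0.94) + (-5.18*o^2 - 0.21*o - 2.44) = -10.93*o^2 + 1.85*o - 3.38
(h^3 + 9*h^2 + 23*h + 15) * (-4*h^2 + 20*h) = -4*h^5 - 16*h^4 + 88*h^3 + 400*h^2 + 300*h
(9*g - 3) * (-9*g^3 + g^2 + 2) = -81*g^4 + 36*g^3 - 3*g^2 + 18*g - 6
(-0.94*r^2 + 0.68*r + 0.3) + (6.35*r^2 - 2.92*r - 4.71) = 5.41*r^2 - 2.24*r - 4.41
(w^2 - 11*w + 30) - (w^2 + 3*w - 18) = 48 - 14*w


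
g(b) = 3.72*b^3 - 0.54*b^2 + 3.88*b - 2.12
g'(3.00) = 101.08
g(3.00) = 105.10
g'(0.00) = 3.88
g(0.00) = -2.12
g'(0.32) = 4.68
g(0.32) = -0.81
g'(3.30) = 121.85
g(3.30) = 138.49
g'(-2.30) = 65.40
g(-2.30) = -59.16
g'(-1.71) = 38.36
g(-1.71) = -28.93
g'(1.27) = 20.51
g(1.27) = 9.56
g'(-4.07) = 193.14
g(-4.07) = -277.66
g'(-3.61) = 153.22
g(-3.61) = -198.17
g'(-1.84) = 43.65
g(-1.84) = -34.26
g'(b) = 11.16*b^2 - 1.08*b + 3.88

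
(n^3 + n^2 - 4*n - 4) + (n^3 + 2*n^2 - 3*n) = 2*n^3 + 3*n^2 - 7*n - 4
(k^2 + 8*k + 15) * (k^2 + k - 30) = k^4 + 9*k^3 - 7*k^2 - 225*k - 450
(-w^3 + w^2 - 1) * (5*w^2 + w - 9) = -5*w^5 + 4*w^4 + 10*w^3 - 14*w^2 - w + 9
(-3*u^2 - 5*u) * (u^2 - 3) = -3*u^4 - 5*u^3 + 9*u^2 + 15*u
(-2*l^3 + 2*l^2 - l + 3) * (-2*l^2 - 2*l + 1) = 4*l^5 - 4*l^3 - 2*l^2 - 7*l + 3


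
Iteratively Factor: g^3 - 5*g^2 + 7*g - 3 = (g - 1)*(g^2 - 4*g + 3) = (g - 3)*(g - 1)*(g - 1)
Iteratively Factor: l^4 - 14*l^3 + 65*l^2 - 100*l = (l - 5)*(l^3 - 9*l^2 + 20*l) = (l - 5)*(l - 4)*(l^2 - 5*l) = (l - 5)^2*(l - 4)*(l)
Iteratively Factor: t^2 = (t)*(t)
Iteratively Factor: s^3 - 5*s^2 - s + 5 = (s - 1)*(s^2 - 4*s - 5) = (s - 5)*(s - 1)*(s + 1)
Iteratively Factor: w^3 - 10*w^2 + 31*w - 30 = (w - 2)*(w^2 - 8*w + 15) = (w - 3)*(w - 2)*(w - 5)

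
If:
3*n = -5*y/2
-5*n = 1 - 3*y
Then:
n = -5/43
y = 6/43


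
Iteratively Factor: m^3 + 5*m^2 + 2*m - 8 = (m - 1)*(m^2 + 6*m + 8) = (m - 1)*(m + 2)*(m + 4)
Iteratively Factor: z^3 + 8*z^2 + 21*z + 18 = (z + 2)*(z^2 + 6*z + 9) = (z + 2)*(z + 3)*(z + 3)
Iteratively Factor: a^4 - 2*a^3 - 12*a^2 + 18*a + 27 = (a - 3)*(a^3 + a^2 - 9*a - 9) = (a - 3)*(a + 1)*(a^2 - 9) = (a - 3)*(a + 1)*(a + 3)*(a - 3)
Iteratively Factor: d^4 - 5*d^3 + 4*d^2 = (d)*(d^3 - 5*d^2 + 4*d) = d*(d - 4)*(d^2 - d) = d^2*(d - 4)*(d - 1)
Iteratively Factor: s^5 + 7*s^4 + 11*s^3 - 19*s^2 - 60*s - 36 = (s - 2)*(s^4 + 9*s^3 + 29*s^2 + 39*s + 18) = (s - 2)*(s + 1)*(s^3 + 8*s^2 + 21*s + 18) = (s - 2)*(s + 1)*(s + 3)*(s^2 + 5*s + 6) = (s - 2)*(s + 1)*(s + 3)^2*(s + 2)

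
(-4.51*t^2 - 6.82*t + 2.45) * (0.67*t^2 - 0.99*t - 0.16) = -3.0217*t^4 - 0.104500000000001*t^3 + 9.1149*t^2 - 1.3343*t - 0.392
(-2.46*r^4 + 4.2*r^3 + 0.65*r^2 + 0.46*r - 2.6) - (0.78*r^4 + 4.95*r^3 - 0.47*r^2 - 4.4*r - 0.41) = -3.24*r^4 - 0.75*r^3 + 1.12*r^2 + 4.86*r - 2.19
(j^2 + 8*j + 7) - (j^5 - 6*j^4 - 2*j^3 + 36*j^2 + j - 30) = -j^5 + 6*j^4 + 2*j^3 - 35*j^2 + 7*j + 37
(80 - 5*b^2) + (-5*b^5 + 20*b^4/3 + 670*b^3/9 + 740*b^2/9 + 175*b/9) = -5*b^5 + 20*b^4/3 + 670*b^3/9 + 695*b^2/9 + 175*b/9 + 80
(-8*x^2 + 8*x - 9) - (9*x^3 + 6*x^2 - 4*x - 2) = -9*x^3 - 14*x^2 + 12*x - 7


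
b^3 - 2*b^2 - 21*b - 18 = (b - 6)*(b + 1)*(b + 3)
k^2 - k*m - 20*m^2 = (k - 5*m)*(k + 4*m)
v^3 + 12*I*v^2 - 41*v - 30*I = (v + I)*(v + 5*I)*(v + 6*I)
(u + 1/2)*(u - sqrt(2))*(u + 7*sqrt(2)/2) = u^3 + u^2/2 + 5*sqrt(2)*u^2/2 - 7*u + 5*sqrt(2)*u/4 - 7/2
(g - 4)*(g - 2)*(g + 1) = g^3 - 5*g^2 + 2*g + 8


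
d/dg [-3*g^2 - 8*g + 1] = -6*g - 8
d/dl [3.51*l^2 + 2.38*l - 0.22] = 7.02*l + 2.38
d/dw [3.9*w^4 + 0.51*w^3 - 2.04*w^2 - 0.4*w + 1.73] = 15.6*w^3 + 1.53*w^2 - 4.08*w - 0.4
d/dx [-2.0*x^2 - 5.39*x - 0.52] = -4.0*x - 5.39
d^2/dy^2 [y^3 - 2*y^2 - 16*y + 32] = 6*y - 4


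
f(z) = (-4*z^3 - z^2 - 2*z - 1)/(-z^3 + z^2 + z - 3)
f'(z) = (-12*z^2 - 2*z - 2)/(-z^3 + z^2 + z - 3) + (3*z^2 - 2*z - 1)*(-4*z^3 - z^2 - 2*z - 1)/(-z^3 + z^2 + z - 3)^2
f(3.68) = 6.21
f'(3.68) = -0.80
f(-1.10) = -3.41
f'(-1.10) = 19.75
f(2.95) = 6.95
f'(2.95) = -1.24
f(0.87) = 3.02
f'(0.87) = 7.01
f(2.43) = 7.67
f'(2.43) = -1.47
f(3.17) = 6.69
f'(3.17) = -1.10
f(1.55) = 7.72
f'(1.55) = 3.59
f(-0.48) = -0.05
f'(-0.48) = 1.22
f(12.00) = 4.50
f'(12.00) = -0.05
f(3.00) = 6.89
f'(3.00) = -1.21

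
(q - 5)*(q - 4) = q^2 - 9*q + 20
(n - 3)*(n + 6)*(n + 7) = n^3 + 10*n^2 + 3*n - 126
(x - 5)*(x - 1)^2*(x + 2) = x^4 - 5*x^3 - 3*x^2 + 17*x - 10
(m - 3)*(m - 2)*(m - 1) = m^3 - 6*m^2 + 11*m - 6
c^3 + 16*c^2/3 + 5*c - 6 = (c - 2/3)*(c + 3)^2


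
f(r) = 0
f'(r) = 0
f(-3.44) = 0.00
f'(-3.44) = 0.00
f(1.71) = 0.00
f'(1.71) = 0.00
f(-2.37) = 0.00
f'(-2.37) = 0.00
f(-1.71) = 0.00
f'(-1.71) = 0.00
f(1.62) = 0.00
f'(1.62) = 0.00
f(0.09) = 0.00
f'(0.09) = 0.00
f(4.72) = 0.00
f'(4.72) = 0.00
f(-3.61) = 0.00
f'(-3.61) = 0.00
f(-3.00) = 0.00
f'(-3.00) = 0.00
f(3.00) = 0.00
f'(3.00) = 0.00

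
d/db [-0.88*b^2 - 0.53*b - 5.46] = -1.76*b - 0.53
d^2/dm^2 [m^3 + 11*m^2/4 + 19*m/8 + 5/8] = 6*m + 11/2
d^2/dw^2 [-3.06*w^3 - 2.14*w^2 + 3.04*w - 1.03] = -18.36*w - 4.28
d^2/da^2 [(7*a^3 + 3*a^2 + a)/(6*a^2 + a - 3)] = 2*(151*a^3 + 99*a^2 + 243*a + 30)/(216*a^6 + 108*a^5 - 306*a^4 - 107*a^3 + 153*a^2 + 27*a - 27)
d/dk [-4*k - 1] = -4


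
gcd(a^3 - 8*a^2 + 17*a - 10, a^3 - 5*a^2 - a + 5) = a^2 - 6*a + 5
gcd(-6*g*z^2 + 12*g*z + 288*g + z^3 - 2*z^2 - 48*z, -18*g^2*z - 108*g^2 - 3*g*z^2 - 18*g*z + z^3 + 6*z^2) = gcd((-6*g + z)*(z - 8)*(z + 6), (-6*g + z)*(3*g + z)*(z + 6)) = -6*g*z - 36*g + z^2 + 6*z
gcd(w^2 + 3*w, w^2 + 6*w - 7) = 1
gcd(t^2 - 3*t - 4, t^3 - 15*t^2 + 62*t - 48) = 1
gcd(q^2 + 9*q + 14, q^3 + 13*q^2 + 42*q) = q + 7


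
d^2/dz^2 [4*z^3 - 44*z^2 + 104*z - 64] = 24*z - 88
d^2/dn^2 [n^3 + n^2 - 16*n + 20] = 6*n + 2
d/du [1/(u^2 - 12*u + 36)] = 2*(6 - u)/(u^2 - 12*u + 36)^2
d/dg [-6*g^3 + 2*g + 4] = 2 - 18*g^2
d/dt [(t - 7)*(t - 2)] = 2*t - 9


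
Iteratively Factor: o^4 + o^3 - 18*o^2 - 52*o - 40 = (o + 2)*(o^3 - o^2 - 16*o - 20) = (o - 5)*(o + 2)*(o^2 + 4*o + 4) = (o - 5)*(o + 2)^2*(o + 2)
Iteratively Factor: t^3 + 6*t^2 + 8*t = (t + 4)*(t^2 + 2*t) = t*(t + 4)*(t + 2)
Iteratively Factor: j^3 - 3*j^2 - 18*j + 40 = (j - 2)*(j^2 - j - 20) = (j - 2)*(j + 4)*(j - 5)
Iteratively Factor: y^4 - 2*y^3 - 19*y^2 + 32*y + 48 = (y - 3)*(y^3 + y^2 - 16*y - 16) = (y - 3)*(y + 1)*(y^2 - 16) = (y - 4)*(y - 3)*(y + 1)*(y + 4)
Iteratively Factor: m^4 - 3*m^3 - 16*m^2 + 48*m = (m - 3)*(m^3 - 16*m) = m*(m - 3)*(m^2 - 16) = m*(m - 4)*(m - 3)*(m + 4)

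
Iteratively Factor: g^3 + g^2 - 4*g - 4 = (g + 1)*(g^2 - 4) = (g + 1)*(g + 2)*(g - 2)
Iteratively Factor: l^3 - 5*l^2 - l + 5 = (l - 1)*(l^2 - 4*l - 5) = (l - 5)*(l - 1)*(l + 1)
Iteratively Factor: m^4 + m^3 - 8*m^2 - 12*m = (m + 2)*(m^3 - m^2 - 6*m) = m*(m + 2)*(m^2 - m - 6) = m*(m + 2)^2*(m - 3)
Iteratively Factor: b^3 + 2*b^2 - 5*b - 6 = (b + 1)*(b^2 + b - 6) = (b + 1)*(b + 3)*(b - 2)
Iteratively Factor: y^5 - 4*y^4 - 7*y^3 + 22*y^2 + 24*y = (y + 1)*(y^4 - 5*y^3 - 2*y^2 + 24*y) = (y - 3)*(y + 1)*(y^3 - 2*y^2 - 8*y) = (y - 3)*(y + 1)*(y + 2)*(y^2 - 4*y) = y*(y - 3)*(y + 1)*(y + 2)*(y - 4)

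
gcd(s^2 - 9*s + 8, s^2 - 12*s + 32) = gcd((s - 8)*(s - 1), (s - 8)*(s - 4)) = s - 8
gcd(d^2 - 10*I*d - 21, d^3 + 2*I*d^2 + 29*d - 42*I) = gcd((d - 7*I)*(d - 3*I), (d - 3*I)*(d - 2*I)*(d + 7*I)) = d - 3*I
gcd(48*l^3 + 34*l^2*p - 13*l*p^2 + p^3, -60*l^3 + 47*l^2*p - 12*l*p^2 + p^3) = 1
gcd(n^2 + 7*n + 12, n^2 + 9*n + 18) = n + 3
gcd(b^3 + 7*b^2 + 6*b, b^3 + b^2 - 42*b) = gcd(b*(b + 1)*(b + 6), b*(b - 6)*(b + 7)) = b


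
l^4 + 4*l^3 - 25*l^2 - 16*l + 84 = (l - 3)*(l - 2)*(l + 2)*(l + 7)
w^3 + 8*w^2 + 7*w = w*(w + 1)*(w + 7)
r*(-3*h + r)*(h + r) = -3*h^2*r - 2*h*r^2 + r^3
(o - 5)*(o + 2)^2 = o^3 - o^2 - 16*o - 20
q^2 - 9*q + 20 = (q - 5)*(q - 4)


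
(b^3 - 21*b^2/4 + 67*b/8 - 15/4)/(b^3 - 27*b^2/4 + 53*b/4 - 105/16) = 2*(b - 2)/(2*b - 7)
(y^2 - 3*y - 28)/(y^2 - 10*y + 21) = (y + 4)/(y - 3)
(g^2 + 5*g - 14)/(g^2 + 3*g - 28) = (g - 2)/(g - 4)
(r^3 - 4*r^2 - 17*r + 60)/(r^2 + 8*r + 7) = (r^3 - 4*r^2 - 17*r + 60)/(r^2 + 8*r + 7)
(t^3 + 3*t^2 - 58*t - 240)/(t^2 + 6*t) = t - 3 - 40/t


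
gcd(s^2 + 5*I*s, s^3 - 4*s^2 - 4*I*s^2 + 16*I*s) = s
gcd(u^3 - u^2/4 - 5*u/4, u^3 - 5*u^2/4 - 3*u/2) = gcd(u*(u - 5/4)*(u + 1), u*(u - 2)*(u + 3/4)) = u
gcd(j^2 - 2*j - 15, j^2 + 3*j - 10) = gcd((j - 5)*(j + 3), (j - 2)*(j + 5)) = 1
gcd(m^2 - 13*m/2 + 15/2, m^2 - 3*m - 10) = m - 5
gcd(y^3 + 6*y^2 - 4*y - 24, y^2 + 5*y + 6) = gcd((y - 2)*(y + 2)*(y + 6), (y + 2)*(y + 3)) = y + 2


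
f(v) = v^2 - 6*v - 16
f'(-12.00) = -30.00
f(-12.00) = 200.00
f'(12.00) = 18.00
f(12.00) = 56.00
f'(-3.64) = -13.28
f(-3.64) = 19.09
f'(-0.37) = -6.74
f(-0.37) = -13.64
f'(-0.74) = -7.48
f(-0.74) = -11.01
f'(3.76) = 1.52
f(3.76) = -24.42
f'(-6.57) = -19.14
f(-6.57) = 66.58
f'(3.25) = 0.50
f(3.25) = -24.94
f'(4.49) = 2.98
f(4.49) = -22.78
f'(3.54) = 1.08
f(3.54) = -24.71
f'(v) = 2*v - 6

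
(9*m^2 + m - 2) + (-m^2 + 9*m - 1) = 8*m^2 + 10*m - 3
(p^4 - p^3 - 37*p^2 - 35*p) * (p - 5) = p^5 - 6*p^4 - 32*p^3 + 150*p^2 + 175*p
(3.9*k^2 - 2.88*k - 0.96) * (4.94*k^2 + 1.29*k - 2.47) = 19.266*k^4 - 9.1962*k^3 - 18.0906*k^2 + 5.8752*k + 2.3712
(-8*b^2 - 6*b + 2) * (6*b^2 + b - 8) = -48*b^4 - 44*b^3 + 70*b^2 + 50*b - 16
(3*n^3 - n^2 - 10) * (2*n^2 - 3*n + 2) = 6*n^5 - 11*n^4 + 9*n^3 - 22*n^2 + 30*n - 20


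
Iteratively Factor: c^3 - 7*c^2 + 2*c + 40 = (c - 4)*(c^2 - 3*c - 10) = (c - 4)*(c + 2)*(c - 5)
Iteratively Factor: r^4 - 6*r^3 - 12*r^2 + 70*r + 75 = (r - 5)*(r^3 - r^2 - 17*r - 15) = (r - 5)*(r + 3)*(r^2 - 4*r - 5) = (r - 5)*(r + 1)*(r + 3)*(r - 5)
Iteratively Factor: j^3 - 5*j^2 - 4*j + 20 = (j + 2)*(j^2 - 7*j + 10) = (j - 5)*(j + 2)*(j - 2)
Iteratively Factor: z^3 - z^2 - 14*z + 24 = (z - 2)*(z^2 + z - 12) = (z - 2)*(z + 4)*(z - 3)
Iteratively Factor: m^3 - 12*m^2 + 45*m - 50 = (m - 2)*(m^2 - 10*m + 25) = (m - 5)*(m - 2)*(m - 5)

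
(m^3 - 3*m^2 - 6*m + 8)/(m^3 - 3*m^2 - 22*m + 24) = (m^2 - 2*m - 8)/(m^2 - 2*m - 24)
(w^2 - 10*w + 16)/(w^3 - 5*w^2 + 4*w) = (w^2 - 10*w + 16)/(w*(w^2 - 5*w + 4))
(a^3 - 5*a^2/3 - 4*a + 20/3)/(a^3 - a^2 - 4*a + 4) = (a - 5/3)/(a - 1)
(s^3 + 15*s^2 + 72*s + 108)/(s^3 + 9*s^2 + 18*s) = (s + 6)/s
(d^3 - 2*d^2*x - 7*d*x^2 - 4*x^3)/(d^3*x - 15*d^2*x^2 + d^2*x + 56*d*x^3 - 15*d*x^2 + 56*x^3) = (d^3 - 2*d^2*x - 7*d*x^2 - 4*x^3)/(x*(d^3 - 15*d^2*x + d^2 + 56*d*x^2 - 15*d*x + 56*x^2))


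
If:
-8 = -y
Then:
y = 8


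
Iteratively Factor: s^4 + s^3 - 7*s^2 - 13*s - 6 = (s - 3)*(s^3 + 4*s^2 + 5*s + 2) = (s - 3)*(s + 1)*(s^2 + 3*s + 2) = (s - 3)*(s + 1)*(s + 2)*(s + 1)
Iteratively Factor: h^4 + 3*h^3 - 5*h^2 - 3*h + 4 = (h + 1)*(h^3 + 2*h^2 - 7*h + 4) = (h - 1)*(h + 1)*(h^2 + 3*h - 4) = (h - 1)*(h + 1)*(h + 4)*(h - 1)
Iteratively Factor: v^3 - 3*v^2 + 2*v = (v - 2)*(v^2 - v) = v*(v - 2)*(v - 1)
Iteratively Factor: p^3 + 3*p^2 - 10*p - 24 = (p - 3)*(p^2 + 6*p + 8) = (p - 3)*(p + 2)*(p + 4)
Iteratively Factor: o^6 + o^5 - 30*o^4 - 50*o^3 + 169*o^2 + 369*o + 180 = (o + 4)*(o^5 - 3*o^4 - 18*o^3 + 22*o^2 + 81*o + 45) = (o + 1)*(o + 4)*(o^4 - 4*o^3 - 14*o^2 + 36*o + 45) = (o + 1)^2*(o + 4)*(o^3 - 5*o^2 - 9*o + 45) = (o + 1)^2*(o + 3)*(o + 4)*(o^2 - 8*o + 15) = (o - 5)*(o + 1)^2*(o + 3)*(o + 4)*(o - 3)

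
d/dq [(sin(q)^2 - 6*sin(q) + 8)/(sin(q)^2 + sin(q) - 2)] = (7*sin(q)^2 - 20*sin(q) + 4)*cos(q)/((sin(q) - 1)^2*(sin(q) + 2)^2)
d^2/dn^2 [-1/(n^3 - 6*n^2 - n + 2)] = 2*(3*(n - 2)*(n^3 - 6*n^2 - n + 2) - (-3*n^2 + 12*n + 1)^2)/(n^3 - 6*n^2 - n + 2)^3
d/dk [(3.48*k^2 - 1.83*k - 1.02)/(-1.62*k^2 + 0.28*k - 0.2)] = (-1.9902*k^2 - 4.6968*k + 0.6516)/(2.6244*k^4 - 0.9072*k^3 + 0.7264*k^2 - 0.112*k + 0.04)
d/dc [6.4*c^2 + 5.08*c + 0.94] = 12.8*c + 5.08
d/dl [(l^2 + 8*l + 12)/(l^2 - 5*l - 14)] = -13/(l^2 - 14*l + 49)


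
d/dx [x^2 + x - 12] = 2*x + 1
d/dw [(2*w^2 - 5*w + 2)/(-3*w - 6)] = 2*(-w^2 - 4*w + 6)/(3*(w^2 + 4*w + 4))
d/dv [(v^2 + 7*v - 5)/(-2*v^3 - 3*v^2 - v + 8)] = (2*v^4 + 28*v^3 - 10*v^2 - 14*v + 51)/(4*v^6 + 12*v^5 + 13*v^4 - 26*v^3 - 47*v^2 - 16*v + 64)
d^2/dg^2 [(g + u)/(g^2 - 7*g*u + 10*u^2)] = 2*(3*(-g + 2*u)*(g^2 - 7*g*u + 10*u^2) + (g + u)*(2*g - 7*u)^2)/(g^2 - 7*g*u + 10*u^2)^3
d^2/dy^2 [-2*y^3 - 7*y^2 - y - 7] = -12*y - 14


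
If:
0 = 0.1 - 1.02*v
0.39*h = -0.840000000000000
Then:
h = -2.15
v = 0.10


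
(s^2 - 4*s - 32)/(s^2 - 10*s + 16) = (s + 4)/(s - 2)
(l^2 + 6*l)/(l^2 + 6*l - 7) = l*(l + 6)/(l^2 + 6*l - 7)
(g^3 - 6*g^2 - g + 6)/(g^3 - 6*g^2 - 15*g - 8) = (g^2 - 7*g + 6)/(g^2 - 7*g - 8)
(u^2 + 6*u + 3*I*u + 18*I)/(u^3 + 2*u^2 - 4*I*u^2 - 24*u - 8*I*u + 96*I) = (u + 3*I)/(u^2 - 4*u*(1 + I) + 16*I)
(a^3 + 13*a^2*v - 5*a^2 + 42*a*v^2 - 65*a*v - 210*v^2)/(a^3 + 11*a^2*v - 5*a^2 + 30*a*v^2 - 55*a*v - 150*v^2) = (a + 7*v)/(a + 5*v)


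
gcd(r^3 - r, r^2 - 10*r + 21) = 1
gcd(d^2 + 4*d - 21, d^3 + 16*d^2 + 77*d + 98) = d + 7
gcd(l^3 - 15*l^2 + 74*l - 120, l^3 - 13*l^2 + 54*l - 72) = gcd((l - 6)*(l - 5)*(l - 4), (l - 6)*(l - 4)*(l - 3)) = l^2 - 10*l + 24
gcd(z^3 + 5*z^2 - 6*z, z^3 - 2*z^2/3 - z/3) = z^2 - z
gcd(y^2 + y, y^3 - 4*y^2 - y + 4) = y + 1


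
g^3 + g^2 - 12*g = g*(g - 3)*(g + 4)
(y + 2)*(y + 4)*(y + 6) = y^3 + 12*y^2 + 44*y + 48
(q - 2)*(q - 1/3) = q^2 - 7*q/3 + 2/3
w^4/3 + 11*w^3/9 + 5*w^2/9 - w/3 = w*(w/3 + 1)*(w - 1/3)*(w + 1)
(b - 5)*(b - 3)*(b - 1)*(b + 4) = b^4 - 5*b^3 - 13*b^2 + 77*b - 60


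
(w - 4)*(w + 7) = w^2 + 3*w - 28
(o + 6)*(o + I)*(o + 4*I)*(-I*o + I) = -I*o^4 + 5*o^3 - 5*I*o^3 + 25*o^2 + 10*I*o^2 - 30*o + 20*I*o - 24*I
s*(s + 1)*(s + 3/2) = s^3 + 5*s^2/2 + 3*s/2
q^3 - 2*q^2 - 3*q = q*(q - 3)*(q + 1)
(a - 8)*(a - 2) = a^2 - 10*a + 16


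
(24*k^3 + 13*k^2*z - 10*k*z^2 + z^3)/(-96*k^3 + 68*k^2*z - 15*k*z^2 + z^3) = (k + z)/(-4*k + z)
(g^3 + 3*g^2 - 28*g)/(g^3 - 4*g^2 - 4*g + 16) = g*(g + 7)/(g^2 - 4)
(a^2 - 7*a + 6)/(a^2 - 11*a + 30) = (a - 1)/(a - 5)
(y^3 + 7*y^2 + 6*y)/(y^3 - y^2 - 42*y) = (y + 1)/(y - 7)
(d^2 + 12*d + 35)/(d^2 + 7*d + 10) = (d + 7)/(d + 2)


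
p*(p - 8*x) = p^2 - 8*p*x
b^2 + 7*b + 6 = (b + 1)*(b + 6)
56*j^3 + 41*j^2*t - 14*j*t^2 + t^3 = (-8*j + t)*(-7*j + t)*(j + t)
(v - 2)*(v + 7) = v^2 + 5*v - 14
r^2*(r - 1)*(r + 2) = r^4 + r^3 - 2*r^2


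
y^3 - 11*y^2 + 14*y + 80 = (y - 8)*(y - 5)*(y + 2)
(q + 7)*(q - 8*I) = q^2 + 7*q - 8*I*q - 56*I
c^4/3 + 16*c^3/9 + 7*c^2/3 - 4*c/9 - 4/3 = (c/3 + 1)*(c - 2/3)*(c + 1)*(c + 2)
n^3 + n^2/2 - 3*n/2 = n*(n - 1)*(n + 3/2)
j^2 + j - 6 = (j - 2)*(j + 3)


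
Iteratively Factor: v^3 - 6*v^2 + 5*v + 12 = (v - 3)*(v^2 - 3*v - 4) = (v - 3)*(v + 1)*(v - 4)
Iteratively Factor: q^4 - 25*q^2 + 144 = (q + 3)*(q^3 - 3*q^2 - 16*q + 48) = (q - 4)*(q + 3)*(q^2 + q - 12) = (q - 4)*(q + 3)*(q + 4)*(q - 3)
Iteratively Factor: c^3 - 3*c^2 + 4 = (c + 1)*(c^2 - 4*c + 4) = (c - 2)*(c + 1)*(c - 2)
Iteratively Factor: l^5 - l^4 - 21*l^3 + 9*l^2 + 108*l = (l + 3)*(l^4 - 4*l^3 - 9*l^2 + 36*l) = (l + 3)^2*(l^3 - 7*l^2 + 12*l) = (l - 3)*(l + 3)^2*(l^2 - 4*l) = (l - 4)*(l - 3)*(l + 3)^2*(l)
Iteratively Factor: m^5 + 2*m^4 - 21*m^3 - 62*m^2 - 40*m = (m + 4)*(m^4 - 2*m^3 - 13*m^2 - 10*m) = m*(m + 4)*(m^3 - 2*m^2 - 13*m - 10) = m*(m + 1)*(m + 4)*(m^2 - 3*m - 10) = m*(m - 5)*(m + 1)*(m + 4)*(m + 2)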